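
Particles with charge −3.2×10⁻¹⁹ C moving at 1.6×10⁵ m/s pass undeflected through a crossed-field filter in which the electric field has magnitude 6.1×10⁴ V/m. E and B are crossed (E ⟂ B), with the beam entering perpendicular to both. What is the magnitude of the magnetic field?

Balance of forces in the selector: qE = qvB ⇒ B = E/v.
B = 6.1×10⁴/1.6×10⁵ = 0.38 T.

B = 0.38 T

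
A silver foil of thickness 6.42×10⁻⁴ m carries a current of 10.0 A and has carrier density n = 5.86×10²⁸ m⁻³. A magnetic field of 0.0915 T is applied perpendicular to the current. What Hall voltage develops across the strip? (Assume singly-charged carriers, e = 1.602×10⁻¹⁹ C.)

V_H = IB/(n e t).
V_H = (10.0)(0.0915)/((5.86×10²⁸)(1.602×10⁻¹⁹)(6.42×10⁻⁴)) ≈ 1.52×10⁻⁷ V.

V_H ≈ 1.52×10⁻⁷ V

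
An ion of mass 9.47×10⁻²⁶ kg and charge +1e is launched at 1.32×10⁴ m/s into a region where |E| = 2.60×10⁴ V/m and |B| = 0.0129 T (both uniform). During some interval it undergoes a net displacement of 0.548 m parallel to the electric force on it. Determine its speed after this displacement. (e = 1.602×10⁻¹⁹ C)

B does no work; ΔKE = |q|E d.
½mv_f² = ½mv₀² + |q|Ed = ½(9.47×10⁻²⁶)(1.32×10⁴)² + (1.602×10⁻¹⁹)(2.60×10⁴)(0.548) ≈ 8.250×10⁻¹⁸ J + 2.283×10⁻¹⁵ J ≈ 2.291×10⁻¹⁵ J.
v_f = √(2·2.291×10⁻¹⁵/9.47×10⁻²⁶) ≈ 2.20×10⁵ m/s.

v_f ≈ 2.20×10⁵ m/s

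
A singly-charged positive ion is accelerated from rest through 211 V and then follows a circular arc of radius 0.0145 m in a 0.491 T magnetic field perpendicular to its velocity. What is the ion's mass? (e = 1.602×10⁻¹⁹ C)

Combine |q|V = ½mv² and r = mv/(|q|B): eliminate v to get m = qB²r²/(2V).
m = (1.602×10⁻¹⁹)(0.491)²(0.0145)²/(2·211) ≈ 1.92×10⁻²⁶ kg.

m ≈ 1.92×10⁻²⁶ kg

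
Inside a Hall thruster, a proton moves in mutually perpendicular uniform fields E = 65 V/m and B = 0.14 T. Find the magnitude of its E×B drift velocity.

The E×B drift speed is v_d = E/B.
v_d = 65/0.14 = 460 m/s.

v_d ≈ 460 m/s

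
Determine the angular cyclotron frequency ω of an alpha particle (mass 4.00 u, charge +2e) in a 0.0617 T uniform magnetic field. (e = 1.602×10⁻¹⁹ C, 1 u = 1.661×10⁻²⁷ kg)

ω = |q|B/m.
ω = (3.204×10⁻¹⁹)(0.0617)/6.644×10⁻²⁷ ≈ 2.98×10⁶ rad/s.

ω ≈ 2.98×10⁶ rad/s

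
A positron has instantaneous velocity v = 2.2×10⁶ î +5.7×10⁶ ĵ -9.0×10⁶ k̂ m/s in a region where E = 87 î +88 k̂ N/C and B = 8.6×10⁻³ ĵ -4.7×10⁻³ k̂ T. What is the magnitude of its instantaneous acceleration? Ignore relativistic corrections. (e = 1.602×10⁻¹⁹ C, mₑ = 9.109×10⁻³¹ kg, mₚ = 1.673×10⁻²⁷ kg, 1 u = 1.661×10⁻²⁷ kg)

v×B = (5.06×10⁴, 1.03×10⁴, 1.89×10⁴) N/C.
E + v×B = (5.07×10⁴, 1.03×10⁴, 1.90×10⁴) N/C.
F = q(E + v×B) = (1.602×10⁻¹⁹ C)·(5.07×10⁴, 1.03×10⁴, 1.90×10⁴) = (8.12×10⁻¹⁵, 1.66×10⁻¹⁵, 3.05×10⁻¹⁵) N.
|a| = |F|/m = 8.831×10⁻¹⁵/9.109×10⁻³¹ ≈ 9.69×10¹⁵ m/s².

|a| ≈ 9.69×10¹⁵ m/s²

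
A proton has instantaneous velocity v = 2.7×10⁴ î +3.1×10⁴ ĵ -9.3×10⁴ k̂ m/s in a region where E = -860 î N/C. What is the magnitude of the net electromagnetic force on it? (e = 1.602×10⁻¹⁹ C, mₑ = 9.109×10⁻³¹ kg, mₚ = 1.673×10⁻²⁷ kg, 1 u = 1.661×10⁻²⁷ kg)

Only an electric field acts, so F = qE = (1.602×10⁻¹⁹ C)·(-860, 0, 0) = (-1.38×10⁻¹⁶, 0, 0) N.
|F| = 1.38×10⁻¹⁶ N.

|F| ≈ 1.38×10⁻¹⁶ N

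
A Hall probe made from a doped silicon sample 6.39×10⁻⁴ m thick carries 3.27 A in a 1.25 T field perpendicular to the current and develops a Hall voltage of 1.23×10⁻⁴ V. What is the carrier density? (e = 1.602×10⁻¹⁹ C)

From V_H = IB/(n e t), n = IB/(V_H e t).
n = (3.27)(1.25)/((1.23×10⁻⁴)(1.602×10⁻¹⁹)(6.39×10⁻⁴)) ≈ 3.25×10²⁶ m⁻³.

n ≈ 3.25×10²⁶ m⁻³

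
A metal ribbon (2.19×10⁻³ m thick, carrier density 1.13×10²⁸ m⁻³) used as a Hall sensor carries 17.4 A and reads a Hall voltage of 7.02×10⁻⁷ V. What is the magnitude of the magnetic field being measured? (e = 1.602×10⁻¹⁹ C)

B ≈ 0.160 T

From V_H = IB/(n e t), B = V_H n e t / I.
B = (7.02×10⁻⁷)(1.13×10²⁸)(1.602×10⁻¹⁹)(2.19×10⁻³)/17.4 ≈ 0.160 T.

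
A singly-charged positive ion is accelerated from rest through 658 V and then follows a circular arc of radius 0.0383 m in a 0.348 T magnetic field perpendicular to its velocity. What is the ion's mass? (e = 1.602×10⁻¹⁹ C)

m ≈ 2.16×10⁻²⁶ kg

Combine |q|V = ½mv² and r = mv/(|q|B): eliminate v to get m = qB²r²/(2V).
m = (1.602×10⁻¹⁹)(0.348)²(0.0383)²/(2·658) ≈ 2.16×10⁻²⁶ kg.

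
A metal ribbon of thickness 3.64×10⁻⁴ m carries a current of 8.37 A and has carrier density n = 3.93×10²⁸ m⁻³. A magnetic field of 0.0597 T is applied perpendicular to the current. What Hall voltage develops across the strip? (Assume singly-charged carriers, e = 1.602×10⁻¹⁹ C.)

V_H = IB/(n e t).
V_H = (8.37)(0.0597)/((3.93×10²⁸)(1.602×10⁻¹⁹)(3.64×10⁻⁴)) ≈ 2.18×10⁻⁷ V.

V_H ≈ 2.18×10⁻⁷ V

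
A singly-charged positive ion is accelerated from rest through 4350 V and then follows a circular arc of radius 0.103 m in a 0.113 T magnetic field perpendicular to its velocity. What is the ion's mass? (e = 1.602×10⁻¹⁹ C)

m ≈ 2.49×10⁻²⁷ kg

Combine |q|V = ½mv² and r = mv/(|q|B): eliminate v to get m = qB²r²/(2V).
m = (1.602×10⁻¹⁹)(0.113)²(0.103)²/(2·4350) ≈ 2.49×10⁻²⁷ kg.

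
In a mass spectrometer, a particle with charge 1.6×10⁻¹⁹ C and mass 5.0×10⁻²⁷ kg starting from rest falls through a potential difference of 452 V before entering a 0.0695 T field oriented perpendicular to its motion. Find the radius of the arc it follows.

r ≈ 0.0765 m

Acceleration: |q|V = ½mv² ⇒ v = √(2|q|V/m) = √(2·1.6×10⁻¹⁹·452/5.0×10⁻²⁷) ≈ 1.701×10⁵ m/s.
In the field: r = mv/(|q|B) = (5.0×10⁻²⁷)(1.701×10⁵)/((1.6×10⁻¹⁹)(0.0695)) ≈ 0.0765 m.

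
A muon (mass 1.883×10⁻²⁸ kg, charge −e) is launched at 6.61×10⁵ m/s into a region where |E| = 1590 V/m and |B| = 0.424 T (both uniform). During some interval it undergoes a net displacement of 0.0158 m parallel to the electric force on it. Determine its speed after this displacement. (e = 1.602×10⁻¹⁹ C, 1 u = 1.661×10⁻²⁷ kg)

B does no work; ΔKE = |q|E d.
½mv_f² = ½mv₀² + |q|Ed = ½(1.883×10⁻²⁸)(6.61×10⁵)² + (1.602×10⁻¹⁹)(1590)(0.0158) ≈ 4.114×10⁻¹⁷ J + 4.025×10⁻¹⁸ J ≈ 4.516×10⁻¹⁷ J.
v_f = √(2·4.516×10⁻¹⁷/1.883×10⁻²⁸) ≈ 6.93×10⁵ m/s.

v_f ≈ 6.93×10⁵ m/s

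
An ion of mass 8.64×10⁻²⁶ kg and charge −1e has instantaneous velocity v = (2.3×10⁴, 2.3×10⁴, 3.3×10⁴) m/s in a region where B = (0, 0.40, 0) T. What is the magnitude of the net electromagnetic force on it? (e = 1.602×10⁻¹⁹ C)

v×B = (-1.32×10⁴, 0, 9200) N/C.
F = q v×B = (−1.602×10⁻¹⁹ C)·(-1.32×10⁴, 0, 9200) = (2.11×10⁻¹⁵, 0, -1.47×10⁻¹⁵) N.
|F| = 2.58×10⁻¹⁵ N.

|F| ≈ 2.58×10⁻¹⁵ N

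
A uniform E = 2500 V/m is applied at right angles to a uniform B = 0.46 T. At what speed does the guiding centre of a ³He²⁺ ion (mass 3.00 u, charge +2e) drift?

v_d ≈ 5400 m/s

The E×B drift speed is v_d = E/B.
v_d = 2500/0.46 = 5400 m/s.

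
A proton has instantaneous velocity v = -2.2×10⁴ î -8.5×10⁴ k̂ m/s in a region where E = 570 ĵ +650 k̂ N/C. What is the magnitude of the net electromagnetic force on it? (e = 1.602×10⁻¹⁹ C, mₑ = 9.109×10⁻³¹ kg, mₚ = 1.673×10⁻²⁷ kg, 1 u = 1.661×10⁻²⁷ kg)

Only an electric field acts, so F = qE = (1.602×10⁻¹⁹ C)·(0, 570, 650) = (0, 9.13×10⁻¹⁷, 1.04×10⁻¹⁶) N.
|F| = 1.38×10⁻¹⁶ N.

|F| ≈ 1.38×10⁻¹⁶ N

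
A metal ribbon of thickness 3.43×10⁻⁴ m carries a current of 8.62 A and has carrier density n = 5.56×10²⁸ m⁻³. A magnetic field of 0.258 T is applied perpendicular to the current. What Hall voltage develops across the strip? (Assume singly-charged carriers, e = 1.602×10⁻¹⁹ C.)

V_H = IB/(n e t).
V_H = (8.62)(0.258)/((5.56×10²⁸)(1.602×10⁻¹⁹)(3.43×10⁻⁴)) ≈ 7.28×10⁻⁷ V.

V_H ≈ 7.28×10⁻⁷ V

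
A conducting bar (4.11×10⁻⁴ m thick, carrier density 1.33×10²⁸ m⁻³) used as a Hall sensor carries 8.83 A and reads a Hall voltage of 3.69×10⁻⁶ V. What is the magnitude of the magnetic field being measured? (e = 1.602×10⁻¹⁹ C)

B ≈ 0.366 T

From V_H = IB/(n e t), B = V_H n e t / I.
B = (3.69×10⁻⁶)(1.33×10²⁸)(1.602×10⁻¹⁹)(4.11×10⁻⁴)/8.83 ≈ 0.366 T.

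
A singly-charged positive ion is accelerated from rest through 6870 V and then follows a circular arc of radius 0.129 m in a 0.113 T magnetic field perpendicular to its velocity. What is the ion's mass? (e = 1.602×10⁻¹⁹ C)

Combine |q|V = ½mv² and r = mv/(|q|B): eliminate v to get m = qB²r²/(2V).
m = (1.602×10⁻¹⁹)(0.113)²(0.129)²/(2·6870) ≈ 2.48×10⁻²⁷ kg.

m ≈ 2.48×10⁻²⁷ kg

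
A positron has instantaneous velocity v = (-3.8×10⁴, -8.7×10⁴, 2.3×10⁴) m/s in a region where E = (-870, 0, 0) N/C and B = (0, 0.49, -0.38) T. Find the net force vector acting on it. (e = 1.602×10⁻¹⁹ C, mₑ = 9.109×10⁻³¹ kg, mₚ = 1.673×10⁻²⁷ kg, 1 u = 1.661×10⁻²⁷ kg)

v×B = (2.18×10⁴, -1.44×10⁴, -1.86×10⁴) N/C.
E + v×B = (2.09×10⁴, -1.44×10⁴, -1.86×10⁴) N/C.
F = q(E + v×B) = (1.602×10⁻¹⁹ C)·(2.09×10⁴, -1.44×10⁴, -1.86×10⁴) = (3.35×10⁻¹⁵, -2.31×10⁻¹⁵, -2.98×10⁻¹⁵) N.

F ≈ (3.35×10⁻¹⁵, -2.31×10⁻¹⁵, -2.98×10⁻¹⁵) N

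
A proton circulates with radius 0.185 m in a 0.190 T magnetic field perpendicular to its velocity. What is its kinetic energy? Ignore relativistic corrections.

v = |q|Br/m, then KE = ½mv² = (qBr)²/(2m).
v = (1.602×10⁻¹⁹)(0.190)(0.185)/1.673×10⁻²⁷ ≈ 3.366×10⁶ m/s.
KE = ½(1.673×10⁻²⁷)(3.366×10⁶)² ≈ 9.48×10⁻¹⁵ J = 5.92×10⁴ eV.

KE ≈ 5.92×10⁴ eV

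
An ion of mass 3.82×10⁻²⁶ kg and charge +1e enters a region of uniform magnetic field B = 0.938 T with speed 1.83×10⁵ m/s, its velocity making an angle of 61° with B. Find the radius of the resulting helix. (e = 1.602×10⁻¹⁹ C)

r ≈ 0.0407 m

v⊥ = v sinθ = 1.83×10⁵·sin61° ≈ 1.601×10⁵ m/s.
r = m v⊥/(|q|B) = (3.82×10⁻²⁶)(1.601×10⁵)/((1.602×10⁻¹⁹)(0.938)) ≈ 0.0407 m.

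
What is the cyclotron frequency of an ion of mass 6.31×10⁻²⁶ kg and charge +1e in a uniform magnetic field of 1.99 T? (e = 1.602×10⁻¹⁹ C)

f ≈ 8.04×10⁵ Hz

f = |q|B/(2πm).
f = (1.602×10⁻¹⁹)(1.99)/(2π·6.31×10⁻²⁶) ≈ 8.04×10⁵ Hz.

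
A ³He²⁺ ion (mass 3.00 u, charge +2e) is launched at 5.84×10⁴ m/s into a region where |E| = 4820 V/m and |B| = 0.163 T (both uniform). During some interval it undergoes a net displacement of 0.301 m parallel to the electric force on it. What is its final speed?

B does no work; ΔKE = |q|E d.
½mv_f² = ½mv₀² + |q|Ed = ½(4.983×10⁻²⁷)(5.84×10⁴)² + (3.204×10⁻¹⁹)(4820)(0.301) ≈ 8.497×10⁻¹⁸ J + 4.648×10⁻¹⁶ J ≈ 4.733×10⁻¹⁶ J.
v_f = √(2·4.733×10⁻¹⁶/4.983×10⁻²⁷) ≈ 4.36×10⁵ m/s.

v_f ≈ 4.36×10⁵ m/s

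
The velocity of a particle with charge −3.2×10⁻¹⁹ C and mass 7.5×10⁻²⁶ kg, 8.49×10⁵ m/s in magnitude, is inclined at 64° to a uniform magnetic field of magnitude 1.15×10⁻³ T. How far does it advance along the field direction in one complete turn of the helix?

p ≈ 477 m

v∥ = v cosθ = 8.49×10⁵·cos64° ≈ 3.722×10⁵ m/s.
T = 2πm/(|q|B) = 2π(7.5×10⁻²⁶)/((3.2×10⁻¹⁹)(1.15×10⁻³)) ≈ 1.281×10⁻³ s.
pitch = v∥ T = (3.722×10⁵)(1.281×10⁻³) ≈ 477 m.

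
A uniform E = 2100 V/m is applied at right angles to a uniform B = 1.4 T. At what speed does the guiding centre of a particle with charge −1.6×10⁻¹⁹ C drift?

The E×B drift speed is v_d = E/B.
v_d = 2100/1.4 = 1500 m/s.

v_d ≈ 1500 m/s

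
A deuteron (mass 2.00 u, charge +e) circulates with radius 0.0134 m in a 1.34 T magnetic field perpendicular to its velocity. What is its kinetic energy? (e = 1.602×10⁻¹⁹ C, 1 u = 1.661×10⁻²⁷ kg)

v = |q|Br/m, then KE = ½mv² = (qBr)²/(2m).
v = (1.602×10⁻¹⁹)(1.34)(0.0134)/3.322×10⁻²⁷ ≈ 8.659×10⁵ m/s.
KE = ½(3.322×10⁻²⁷)(8.659×10⁵)² ≈ 1.25×10⁻¹⁵ J.

KE ≈ 1.25×10⁻¹⁵ J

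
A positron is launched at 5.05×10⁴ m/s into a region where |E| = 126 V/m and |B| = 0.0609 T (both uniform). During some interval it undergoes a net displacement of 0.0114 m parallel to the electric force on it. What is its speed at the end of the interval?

v_f ≈ 7.13×10⁵ m/s

B does no work; ΔKE = |q|E d.
½mv_f² = ½mv₀² + |q|Ed = ½(9.109×10⁻³¹)(5.05×10⁴)² + (1.602×10⁻¹⁹)(126)(0.0114) ≈ 1.162×10⁻²¹ J + 2.301×10⁻¹⁹ J ≈ 2.313×10⁻¹⁹ J.
v_f = √(2·2.313×10⁻¹⁹/9.109×10⁻³¹) ≈ 7.13×10⁵ m/s.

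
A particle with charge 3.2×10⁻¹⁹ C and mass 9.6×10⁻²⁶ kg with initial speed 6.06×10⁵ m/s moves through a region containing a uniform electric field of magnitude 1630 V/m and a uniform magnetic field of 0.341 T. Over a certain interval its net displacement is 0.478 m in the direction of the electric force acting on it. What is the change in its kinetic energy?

The magnetic force is always ⟂ v and does no work; only the electric force changes KE.
ΔKE = F_E · d = |q|E d = (3.2×10⁻¹⁹)(1630)(0.478) ≈ 2.49×10⁻¹⁶ J.

ΔKE ≈ 2.49×10⁻¹⁶ J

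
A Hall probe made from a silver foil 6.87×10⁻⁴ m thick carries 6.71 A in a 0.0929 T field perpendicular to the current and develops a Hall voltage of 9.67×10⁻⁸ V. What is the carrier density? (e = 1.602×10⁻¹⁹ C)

From V_H = IB/(n e t), n = IB/(V_H e t).
n = (6.71)(0.0929)/((9.67×10⁻⁸)(1.602×10⁻¹⁹)(6.87×10⁻⁴)) ≈ 5.86×10²⁸ m⁻³.

n ≈ 5.86×10²⁸ m⁻³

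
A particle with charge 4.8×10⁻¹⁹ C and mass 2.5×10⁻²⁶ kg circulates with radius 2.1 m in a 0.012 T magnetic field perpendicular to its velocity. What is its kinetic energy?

v = |q|Br/m, then KE = ½mv² = (qBr)²/(2m).
v = (4.8×10⁻¹⁹)(0.012)(2.1)/2.5×10⁻²⁶ ≈ 4.838×10⁵ m/s.
KE = ½(2.5×10⁻²⁶)(4.838×10⁵)² ≈ 2.9×10⁻¹⁵ J = 1.8×10⁴ eV.

KE ≈ 1.8×10⁴ eV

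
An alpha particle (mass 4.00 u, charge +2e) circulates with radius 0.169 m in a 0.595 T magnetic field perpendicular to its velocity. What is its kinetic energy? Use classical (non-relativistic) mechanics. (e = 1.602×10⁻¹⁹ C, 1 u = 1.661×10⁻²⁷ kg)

v = |q|Br/m, then KE = ½mv² = (qBr)²/(2m).
v = (3.204×10⁻¹⁹)(0.595)(0.169)/6.644×10⁻²⁷ ≈ 4.849×10⁶ m/s.
KE = ½(6.644×10⁻²⁷)(4.849×10⁶)² ≈ 7.81×10⁻¹⁴ J = 4.88×10⁵ eV.

KE ≈ 4.88×10⁵ eV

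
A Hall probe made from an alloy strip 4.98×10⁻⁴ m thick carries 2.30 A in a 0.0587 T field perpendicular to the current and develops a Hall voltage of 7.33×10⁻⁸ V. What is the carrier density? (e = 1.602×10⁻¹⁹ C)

n ≈ 2.31×10²⁸ m⁻³

From V_H = IB/(n e t), n = IB/(V_H e t).
n = (2.30)(0.0587)/((7.33×10⁻⁸)(1.602×10⁻¹⁹)(4.98×10⁻⁴)) ≈ 2.31×10²⁸ m⁻³.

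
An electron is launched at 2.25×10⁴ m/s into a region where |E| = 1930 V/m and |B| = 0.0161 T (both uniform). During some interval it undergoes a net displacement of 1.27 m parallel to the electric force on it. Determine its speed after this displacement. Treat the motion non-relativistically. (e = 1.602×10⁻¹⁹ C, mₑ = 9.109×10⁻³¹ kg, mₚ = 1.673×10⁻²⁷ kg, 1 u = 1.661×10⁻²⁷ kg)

v_f ≈ 2.94×10⁷ m/s

B does no work; ΔKE = |q|E d.
½mv_f² = ½mv₀² + |q|Ed = ½(9.109×10⁻³¹)(2.25×10⁴)² + (1.602×10⁻¹⁹)(1930)(1.27) ≈ 2.306×10⁻²² J + 3.927×10⁻¹⁶ J ≈ 3.927×10⁻¹⁶ J.
v_f = √(2·3.927×10⁻¹⁶/9.109×10⁻³¹) ≈ 2.94×10⁷ m/s.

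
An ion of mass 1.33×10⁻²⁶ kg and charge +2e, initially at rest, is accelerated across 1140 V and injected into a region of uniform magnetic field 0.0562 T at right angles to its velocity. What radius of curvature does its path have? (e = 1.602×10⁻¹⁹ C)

r ≈ 0.173 m

Acceleration: |q|V = ½mv² ⇒ v = √(2|q|V/m) = √(2·3.204×10⁻¹⁹·1140/1.33×10⁻²⁶) ≈ 2.344×10⁵ m/s.
In the field: r = mv/(|q|B) = (1.33×10⁻²⁶)(2.344×10⁵)/((3.204×10⁻¹⁹)(0.0562)) ≈ 0.173 m.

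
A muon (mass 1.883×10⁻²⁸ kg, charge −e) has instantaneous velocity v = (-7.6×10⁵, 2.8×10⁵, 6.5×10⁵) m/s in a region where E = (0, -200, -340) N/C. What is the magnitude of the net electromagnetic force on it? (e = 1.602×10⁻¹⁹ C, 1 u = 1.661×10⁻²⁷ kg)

|F| ≈ 6.32×10⁻¹⁷ N

Only an electric field acts, so F = qE = (−1.602×10⁻¹⁹ C)·(0, -200, -340) = (0, 3.20×10⁻¹⁷, 5.45×10⁻¹⁷) N.
|F| = 6.32×10⁻¹⁷ N.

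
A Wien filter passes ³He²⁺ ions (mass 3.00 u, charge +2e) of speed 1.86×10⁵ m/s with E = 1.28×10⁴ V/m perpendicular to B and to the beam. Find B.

B = 0.0688 T

Balance of forces in the selector: qE = qvB ⇒ B = E/v.
B = 1.28×10⁴/1.86×10⁵ = 0.0688 T.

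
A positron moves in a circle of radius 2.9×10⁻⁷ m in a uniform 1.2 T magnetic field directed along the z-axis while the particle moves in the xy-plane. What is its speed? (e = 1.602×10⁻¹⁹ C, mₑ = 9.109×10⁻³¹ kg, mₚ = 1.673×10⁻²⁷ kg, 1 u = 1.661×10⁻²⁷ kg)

v ≈ 6.1×10⁴ m/s

From |q|vB = mv²/r, v = |q|Br/m.
v = (1.602×10⁻¹⁹)(1.2)(2.9×10⁻⁷)/9.109×10⁻³¹ ≈ 6.1×10⁴ m/s.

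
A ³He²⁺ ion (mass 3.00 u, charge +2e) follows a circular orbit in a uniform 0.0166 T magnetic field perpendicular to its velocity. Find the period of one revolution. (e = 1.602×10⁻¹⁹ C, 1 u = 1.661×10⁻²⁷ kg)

The cyclotron period depends only on m, q, B: T = 2πm/(|q|B).
T = 2π(4.983×10⁻²⁷)/((3.204×10⁻¹⁹)(0.0166)) ≈ 5.89×10⁻⁶ s.

T ≈ 5.89×10⁻⁶ s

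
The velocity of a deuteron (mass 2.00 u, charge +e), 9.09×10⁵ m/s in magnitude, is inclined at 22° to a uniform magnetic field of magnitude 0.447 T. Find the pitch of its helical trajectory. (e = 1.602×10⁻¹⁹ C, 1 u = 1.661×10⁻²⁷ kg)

v∥ = v cosθ = 9.09×10⁵·cos22° ≈ 8.428×10⁵ m/s.
T = 2πm/(|q|B) = 2π(3.322×10⁻²⁷)/((1.602×10⁻¹⁹)(0.447)) ≈ 2.915×10⁻⁷ s.
pitch = v∥ T = (8.428×10⁵)(2.915×10⁻⁷) ≈ 0.246 m.

p ≈ 0.246 m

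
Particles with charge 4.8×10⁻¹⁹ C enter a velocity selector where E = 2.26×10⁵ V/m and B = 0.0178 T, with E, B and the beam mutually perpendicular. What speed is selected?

Straight-line motion ⇒ electric and magnetic forces cancel, so E = vB.
v = E/B = 2.26×10⁵/0.0178 = 1.27×10⁷ m/s.

v = 1.27×10⁷ m/s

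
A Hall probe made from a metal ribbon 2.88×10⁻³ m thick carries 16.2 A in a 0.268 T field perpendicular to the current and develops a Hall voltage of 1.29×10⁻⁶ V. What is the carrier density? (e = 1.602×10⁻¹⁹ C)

n ≈ 7.29×10²⁷ m⁻³

From V_H = IB/(n e t), n = IB/(V_H e t).
n = (16.2)(0.268)/((1.29×10⁻⁶)(1.602×10⁻¹⁹)(2.88×10⁻³)) ≈ 7.29×10²⁷ m⁻³.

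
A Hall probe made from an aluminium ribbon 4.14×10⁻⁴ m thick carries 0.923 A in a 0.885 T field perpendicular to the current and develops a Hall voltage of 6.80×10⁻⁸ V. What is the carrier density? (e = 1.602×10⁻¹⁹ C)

n ≈ 1.81×10²⁹ m⁻³

From V_H = IB/(n e t), n = IB/(V_H e t).
n = (0.923)(0.885)/((6.80×10⁻⁸)(1.602×10⁻¹⁹)(4.14×10⁻⁴)) ≈ 1.81×10²⁹ m⁻³.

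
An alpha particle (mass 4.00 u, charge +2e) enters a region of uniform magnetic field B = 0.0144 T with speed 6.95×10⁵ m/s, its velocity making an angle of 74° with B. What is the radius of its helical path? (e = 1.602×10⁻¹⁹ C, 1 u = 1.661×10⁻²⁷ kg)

v⊥ = v sinθ = 6.95×10⁵·sin74° ≈ 6.681×10⁵ m/s.
r = m v⊥/(|q|B) = (6.644×10⁻²⁷)(6.681×10⁵)/((3.204×10⁻¹⁹)(0.0144)) ≈ 0.962 m.

r ≈ 0.962 m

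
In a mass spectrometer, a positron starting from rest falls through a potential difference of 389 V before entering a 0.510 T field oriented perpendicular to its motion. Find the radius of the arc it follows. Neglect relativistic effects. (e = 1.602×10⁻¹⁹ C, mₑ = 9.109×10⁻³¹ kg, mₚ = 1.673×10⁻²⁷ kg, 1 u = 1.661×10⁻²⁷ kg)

r ≈ 1.30×10⁻⁴ m

Acceleration: |q|V = ½mv² ⇒ v = √(2|q|V/m) = √(2·1.602×10⁻¹⁹·389/9.109×10⁻³¹) ≈ 1.170×10⁷ m/s.
In the field: r = mv/(|q|B) = (9.109×10⁻³¹)(1.170×10⁷)/((1.602×10⁻¹⁹)(0.510)) ≈ 1.30×10⁻⁴ m.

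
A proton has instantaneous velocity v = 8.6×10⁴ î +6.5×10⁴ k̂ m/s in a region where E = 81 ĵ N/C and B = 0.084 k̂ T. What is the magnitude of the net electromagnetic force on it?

v×B = (0, -7220, 0) N/C.
E + v×B = (0, -7140, 0) N/C.
F = q(E + v×B) = (1.602×10⁻¹⁹ C)·(0, -7140, 0) = (0, -1.14×10⁻¹⁵, 0) N.
|F| = 1.14×10⁻¹⁵ N.

|F| ≈ 1.14×10⁻¹⁵ N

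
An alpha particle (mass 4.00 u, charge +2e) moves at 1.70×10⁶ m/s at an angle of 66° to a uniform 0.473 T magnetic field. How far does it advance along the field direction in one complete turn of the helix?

v∥ = v cosθ = 1.70×10⁶·cos66° ≈ 6.915×10⁵ m/s.
T = 2πm/(|q|B) = 2π(6.644×10⁻²⁷)/((3.204×10⁻¹⁹)(0.473)) ≈ 2.755×10⁻⁷ s.
pitch = v∥ T = (6.915×10⁵)(2.755×10⁻⁷) ≈ 0.190 m.

p ≈ 0.190 m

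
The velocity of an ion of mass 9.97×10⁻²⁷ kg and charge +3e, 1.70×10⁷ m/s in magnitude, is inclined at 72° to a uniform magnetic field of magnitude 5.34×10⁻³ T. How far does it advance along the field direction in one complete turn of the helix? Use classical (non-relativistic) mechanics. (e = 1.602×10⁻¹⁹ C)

v∥ = v cosθ = 1.70×10⁷·cos72° ≈ 5.253×10⁶ m/s.
T = 2πm/(|q|B) = 2π(9.97×10⁻²⁷)/((4.806×10⁻¹⁹)(5.34×10⁻³)) ≈ 2.441×10⁻⁵ s.
pitch = v∥ T = (5.253×10⁶)(2.441×10⁻⁵) ≈ 128 m.

p ≈ 128 m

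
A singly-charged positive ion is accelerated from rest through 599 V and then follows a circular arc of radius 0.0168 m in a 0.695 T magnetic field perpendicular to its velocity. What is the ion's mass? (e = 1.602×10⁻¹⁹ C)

Combine |q|V = ½mv² and r = mv/(|q|B): eliminate v to get m = qB²r²/(2V).
m = (1.602×10⁻¹⁹)(0.695)²(0.0168)²/(2·599) ≈ 1.82×10⁻²⁶ kg.

m ≈ 1.82×10⁻²⁶ kg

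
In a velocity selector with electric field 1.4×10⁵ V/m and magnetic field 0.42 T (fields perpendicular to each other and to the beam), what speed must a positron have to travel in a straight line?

v = 3.3×10⁵ m/s

Zero net Lorentz force requires |qE| = |q v×B|, i.e. E = vB.
v = E/B = 1.4×10⁵/0.42 = 3.3×10⁵ m/s.
The result is independent of the particle's charge and mass.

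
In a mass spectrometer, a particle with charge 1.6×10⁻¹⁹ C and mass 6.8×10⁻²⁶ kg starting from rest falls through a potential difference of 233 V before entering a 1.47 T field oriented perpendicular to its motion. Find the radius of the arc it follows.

r ≈ 9.57×10⁻³ m

Acceleration: |q|V = ½mv² ⇒ v = √(2|q|V/m) = √(2·1.6×10⁻¹⁹·233/6.8×10⁻²⁶) ≈ 3.311×10⁴ m/s.
In the field: r = mv/(|q|B) = (6.8×10⁻²⁶)(3.311×10⁴)/((1.6×10⁻¹⁹)(1.47)) ≈ 9.57×10⁻³ m.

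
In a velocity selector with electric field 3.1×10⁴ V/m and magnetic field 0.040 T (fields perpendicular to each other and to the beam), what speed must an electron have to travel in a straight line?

Zero net Lorentz force requires |qE| = |q v×B|, i.e. E = vB.
v = E/B = 3.1×10⁴/0.040 = 7.8×10⁵ m/s.

v = 7.8×10⁵ m/s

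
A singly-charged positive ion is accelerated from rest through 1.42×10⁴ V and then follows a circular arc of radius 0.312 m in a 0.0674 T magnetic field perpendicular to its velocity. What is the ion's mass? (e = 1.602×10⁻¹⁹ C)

Combine |q|V = ½mv² and r = mv/(|q|B): eliminate v to get m = qB²r²/(2V).
m = (1.602×10⁻¹⁹)(0.0674)²(0.312)²/(2·1.42×10⁴) ≈ 2.49×10⁻²⁷ kg.

m ≈ 2.49×10⁻²⁷ kg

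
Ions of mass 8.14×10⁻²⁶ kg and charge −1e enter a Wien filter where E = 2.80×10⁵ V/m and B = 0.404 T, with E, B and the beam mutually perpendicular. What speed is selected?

v = 6.93×10⁵ m/s

Zero net Lorentz force requires |qE| = |q v×B|, i.e. E = vB.
v = E/B = 2.80×10⁵/0.404 = 6.93×10⁵ m/s.
The result is independent of the particle's charge and mass.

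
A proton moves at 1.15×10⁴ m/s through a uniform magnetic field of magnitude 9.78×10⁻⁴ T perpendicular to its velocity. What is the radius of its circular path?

r ≈ 0.123 m

The magnetic force provides the centripetal force: |q|vB = mv²/r.
r = mv/(|q|B) = (1.673×10⁻²⁷)(1.15×10⁴)/((1.602×10⁻¹⁹)(9.78×10⁻⁴)) ≈ 0.123 m.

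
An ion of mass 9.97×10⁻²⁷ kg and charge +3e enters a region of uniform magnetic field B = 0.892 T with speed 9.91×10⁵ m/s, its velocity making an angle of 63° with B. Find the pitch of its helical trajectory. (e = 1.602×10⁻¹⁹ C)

p ≈ 0.0657 m

v∥ = v cosθ = 9.91×10⁵·cos63° ≈ 4.499×10⁵ m/s.
T = 2πm/(|q|B) = 2π(9.97×10⁻²⁷)/((4.806×10⁻¹⁹)(0.892)) ≈ 1.461×10⁻⁷ s.
pitch = v∥ T = (4.499×10⁵)(1.461×10⁻⁷) ≈ 0.0657 m.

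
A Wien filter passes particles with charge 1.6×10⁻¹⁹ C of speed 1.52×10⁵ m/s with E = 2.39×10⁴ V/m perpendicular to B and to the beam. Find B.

Balance of forces in the selector: qE = qvB ⇒ B = E/v.
B = 2.39×10⁴/1.52×10⁵ = 0.157 T.

B = 0.157 T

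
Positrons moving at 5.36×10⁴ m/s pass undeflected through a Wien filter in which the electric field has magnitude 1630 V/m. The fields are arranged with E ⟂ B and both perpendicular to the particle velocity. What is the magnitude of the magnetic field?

B = 0.0304 T

Balance of forces in the selector: qE = qvB ⇒ B = E/v.
B = 1630/5.36×10⁴ = 0.0304 T.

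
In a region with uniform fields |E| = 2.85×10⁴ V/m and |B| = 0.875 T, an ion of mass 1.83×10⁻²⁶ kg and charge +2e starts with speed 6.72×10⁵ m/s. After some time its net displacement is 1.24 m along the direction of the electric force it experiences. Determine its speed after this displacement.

B does no work; ΔKE = |q|E d.
½mv_f² = ½mv₀² + |q|Ed = ½(1.83×10⁻²⁶)(6.72×10⁵)² + (3.204×10⁻¹⁹)(2.85×10⁴)(1.24) ≈ 4.132×10⁻¹⁵ J + 1.132×10⁻¹⁴ J ≈ 1.545×10⁻¹⁴ J.
v_f = √(2·1.545×10⁻¹⁴/1.83×10⁻²⁶) ≈ 1.30×10⁶ m/s.

v_f ≈ 1.30×10⁶ m/s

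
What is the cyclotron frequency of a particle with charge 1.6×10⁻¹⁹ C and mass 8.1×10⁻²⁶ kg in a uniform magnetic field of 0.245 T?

f ≈ 7.70×10⁴ Hz

f = |q|B/(2πm).
f = (1.6×10⁻¹⁹)(0.245)/(2π·8.1×10⁻²⁶) ≈ 7.70×10⁴ Hz.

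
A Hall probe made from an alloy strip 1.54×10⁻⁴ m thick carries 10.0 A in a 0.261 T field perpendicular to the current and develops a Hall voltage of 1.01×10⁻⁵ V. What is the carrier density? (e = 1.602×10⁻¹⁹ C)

From V_H = IB/(n e t), n = IB/(V_H e t).
n = (10.0)(0.261)/((1.01×10⁻⁵)(1.602×10⁻¹⁹)(1.54×10⁻⁴)) ≈ 1.05×10²⁸ m⁻³.

n ≈ 1.05×10²⁸ m⁻³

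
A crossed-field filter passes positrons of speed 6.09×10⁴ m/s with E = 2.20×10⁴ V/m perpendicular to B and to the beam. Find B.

Balance of forces in the selector: qE = qvB ⇒ B = E/v.
B = 2.20×10⁴/6.09×10⁴ = 0.361 T.

B = 0.361 T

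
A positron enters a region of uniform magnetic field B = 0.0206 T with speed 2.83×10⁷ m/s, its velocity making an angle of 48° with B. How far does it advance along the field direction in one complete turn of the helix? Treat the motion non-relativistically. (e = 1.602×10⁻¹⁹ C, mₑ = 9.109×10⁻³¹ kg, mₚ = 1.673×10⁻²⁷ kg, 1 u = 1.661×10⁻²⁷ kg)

p ≈ 0.0328 m

v∥ = v cosθ = 2.83×10⁷·cos48° ≈ 1.894×10⁷ m/s.
T = 2πm/(|q|B) = 2π(9.109×10⁻³¹)/((1.602×10⁻¹⁹)(0.0206)) ≈ 1.734×10⁻⁹ s.
pitch = v∥ T = (1.894×10⁷)(1.734×10⁻⁹) ≈ 0.0328 m.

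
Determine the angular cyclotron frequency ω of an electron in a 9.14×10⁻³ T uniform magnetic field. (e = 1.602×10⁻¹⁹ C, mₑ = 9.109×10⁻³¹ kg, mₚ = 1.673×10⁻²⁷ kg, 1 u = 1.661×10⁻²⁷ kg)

ω = |q|B/m.
ω = (1.602×10⁻¹⁹)(9.14×10⁻³)/9.109×10⁻³¹ ≈ 1.61×10⁹ rad/s.

ω ≈ 1.61×10⁹ rad/s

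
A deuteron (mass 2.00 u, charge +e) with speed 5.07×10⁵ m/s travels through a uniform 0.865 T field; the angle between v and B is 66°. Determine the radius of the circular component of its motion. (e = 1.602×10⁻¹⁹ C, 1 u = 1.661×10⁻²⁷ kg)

v⊥ = v sinθ = 5.07×10⁵·sin66° ≈ 4.632×10⁵ m/s.
r = m v⊥/(|q|B) = (3.322×10⁻²⁷)(4.632×10⁵)/((1.602×10⁻¹⁹)(0.865)) ≈ 0.0111 m.

r ≈ 0.0111 m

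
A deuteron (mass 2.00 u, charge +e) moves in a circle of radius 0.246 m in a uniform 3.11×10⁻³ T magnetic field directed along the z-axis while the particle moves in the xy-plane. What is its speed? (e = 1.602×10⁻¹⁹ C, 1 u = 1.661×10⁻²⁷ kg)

From |q|vB = mv²/r, v = |q|Br/m.
v = (1.602×10⁻¹⁹)(3.11×10⁻³)(0.246)/3.322×10⁻²⁷ ≈ 3.69×10⁴ m/s.

v ≈ 3.69×10⁴ m/s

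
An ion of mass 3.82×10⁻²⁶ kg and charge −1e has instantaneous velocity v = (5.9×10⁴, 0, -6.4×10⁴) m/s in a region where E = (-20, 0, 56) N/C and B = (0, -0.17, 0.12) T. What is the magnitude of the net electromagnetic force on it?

v×B = (-1.09×10⁴, -7080, -1.00×10⁴) N/C.
E + v×B = (-1.09×10⁴, -7080, -9970) N/C.
F = q(E + v×B) = (−1.602×10⁻¹⁹ C)·(-1.09×10⁴, -7080, -9970) = (1.75×10⁻¹⁵, 1.13×10⁻¹⁵, 1.60×10⁻¹⁵) N.
|F| = 2.62×10⁻¹⁵ N.

|F| ≈ 2.62×10⁻¹⁵ N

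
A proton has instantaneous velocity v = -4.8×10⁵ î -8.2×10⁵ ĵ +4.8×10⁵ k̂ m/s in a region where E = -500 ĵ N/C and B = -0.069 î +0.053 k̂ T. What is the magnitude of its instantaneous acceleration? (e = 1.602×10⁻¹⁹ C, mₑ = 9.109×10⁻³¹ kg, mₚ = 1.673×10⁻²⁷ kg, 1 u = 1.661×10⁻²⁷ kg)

v×B = (-4.35×10⁴, -7680, -5.66×10⁴) N/C.
E + v×B = (-4.35×10⁴, -8180, -5.66×10⁴) N/C.
F = q(E + v×B) = (1.602×10⁻¹⁹ C)·(-4.35×10⁴, -8180, -5.66×10⁴) = (-6.96×10⁻¹⁵, -1.31×10⁻¹⁵, -9.06×10⁻¹⁵) N.
|a| = |F|/m = 1.150×10⁻¹⁴/1.673×10⁻²⁷ ≈ 6.88×10¹² m/s².

|a| ≈ 6.88×10¹² m/s²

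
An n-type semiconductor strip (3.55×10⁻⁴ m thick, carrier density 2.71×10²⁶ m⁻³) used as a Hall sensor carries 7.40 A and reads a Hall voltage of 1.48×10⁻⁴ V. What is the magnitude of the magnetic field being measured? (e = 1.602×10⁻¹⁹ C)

B ≈ 0.308 T

From V_H = IB/(n e t), B = V_H n e t / I.
B = (1.48×10⁻⁴)(2.71×10²⁶)(1.602×10⁻¹⁹)(3.55×10⁻⁴)/7.40 ≈ 0.308 T.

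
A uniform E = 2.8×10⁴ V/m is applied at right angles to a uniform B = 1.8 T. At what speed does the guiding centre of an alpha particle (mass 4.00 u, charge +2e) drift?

The E×B drift speed is v_d = E/B.
v_d = 2.8×10⁴/1.8 = 1.6×10⁴ m/s.

v_d ≈ 1.6×10⁴ m/s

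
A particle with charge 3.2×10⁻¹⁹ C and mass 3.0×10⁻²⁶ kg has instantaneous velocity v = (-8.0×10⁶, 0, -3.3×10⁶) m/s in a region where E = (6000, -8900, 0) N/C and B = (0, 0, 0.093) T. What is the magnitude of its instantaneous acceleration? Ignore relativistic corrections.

v×B = (0, 7.44×10⁵, 0) N/C.
E + v×B = (6000, 7.35×10⁵, 0) N/C.
F = q(E + v×B) = (3.2×10⁻¹⁹ C)·(6000, 7.35×10⁵, 0) = (1.92×10⁻¹⁵, 2.35×10⁻¹³, 0) N.
|a| = |F|/m = 2.352×10⁻¹³/3.0×10⁻²⁶ ≈ 7.84×10¹² m/s².

|a| ≈ 7.84×10¹² m/s²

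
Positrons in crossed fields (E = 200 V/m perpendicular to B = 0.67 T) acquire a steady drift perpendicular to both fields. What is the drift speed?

The E×B drift speed is v_d = E/B.
v_d = 200/0.67 = 300 m/s.

v_d ≈ 300 m/s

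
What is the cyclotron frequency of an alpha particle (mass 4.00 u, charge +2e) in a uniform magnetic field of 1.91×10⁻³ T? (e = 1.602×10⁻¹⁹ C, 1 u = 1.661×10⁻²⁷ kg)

f ≈ 1.47×10⁴ Hz

f = |q|B/(2πm).
f = (3.204×10⁻¹⁹)(1.91×10⁻³)/(2π·6.644×10⁻²⁷) ≈ 1.47×10⁴ Hz.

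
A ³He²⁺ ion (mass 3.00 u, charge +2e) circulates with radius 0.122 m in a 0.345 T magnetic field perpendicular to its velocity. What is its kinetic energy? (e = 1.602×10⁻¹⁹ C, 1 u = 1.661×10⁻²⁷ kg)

KE ≈ 1.82×10⁻¹⁴ J

v = |q|Br/m, then KE = ½mv² = (qBr)²/(2m).
v = (3.204×10⁻¹⁹)(0.345)(0.122)/4.983×10⁻²⁷ ≈ 2.706×10⁶ m/s.
KE = ½(4.983×10⁻²⁷)(2.706×10⁶)² ≈ 1.82×10⁻¹⁴ J.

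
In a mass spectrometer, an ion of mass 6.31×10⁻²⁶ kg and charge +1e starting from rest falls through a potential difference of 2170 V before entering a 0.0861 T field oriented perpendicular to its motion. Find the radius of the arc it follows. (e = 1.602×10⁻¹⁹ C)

r ≈ 0.480 m

Acceleration: |q|V = ½mv² ⇒ v = √(2|q|V/m) = √(2·1.602×10⁻¹⁹·2170/6.31×10⁻²⁶) ≈ 1.050×10⁵ m/s.
In the field: r = mv/(|q|B) = (6.31×10⁻²⁶)(1.050×10⁵)/((1.602×10⁻¹⁹)(0.0861)) ≈ 0.480 m.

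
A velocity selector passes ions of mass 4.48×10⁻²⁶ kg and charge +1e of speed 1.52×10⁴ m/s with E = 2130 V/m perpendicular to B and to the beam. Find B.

B = 0.140 T

Balance of forces in the selector: qE = qvB ⇒ B = E/v.
B = 2130/1.52×10⁴ = 0.140 T.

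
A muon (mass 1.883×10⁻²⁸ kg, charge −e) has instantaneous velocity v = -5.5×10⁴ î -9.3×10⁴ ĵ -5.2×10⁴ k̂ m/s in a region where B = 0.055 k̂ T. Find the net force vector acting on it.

v×B = (-5120, 3020, 0) N/C.
F = q v×B = (−1.602×10⁻¹⁹ C)·(-5120, 3020, 0) = (8.19×10⁻¹⁶, -4.85×10⁻¹⁶, 0) N.

F ≈ (8.19×10⁻¹⁶, -4.85×10⁻¹⁶, 0) N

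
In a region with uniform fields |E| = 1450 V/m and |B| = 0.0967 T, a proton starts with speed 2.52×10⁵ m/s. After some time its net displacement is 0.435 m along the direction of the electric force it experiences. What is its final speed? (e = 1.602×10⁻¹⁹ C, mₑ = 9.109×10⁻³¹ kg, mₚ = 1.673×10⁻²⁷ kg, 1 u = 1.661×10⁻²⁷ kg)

v_f ≈ 4.29×10⁵ m/s

B does no work; ΔKE = |q|E d.
½mv_f² = ½mv₀² + |q|Ed = ½(1.673×10⁻²⁷)(2.52×10⁵)² + (1.602×10⁻¹⁹)(1450)(0.435) ≈ 5.312×10⁻¹⁷ J + 1.010×10⁻¹⁶ J ≈ 1.542×10⁻¹⁶ J.
v_f = √(2·1.542×10⁻¹⁶/1.673×10⁻²⁷) ≈ 4.29×10⁵ m/s.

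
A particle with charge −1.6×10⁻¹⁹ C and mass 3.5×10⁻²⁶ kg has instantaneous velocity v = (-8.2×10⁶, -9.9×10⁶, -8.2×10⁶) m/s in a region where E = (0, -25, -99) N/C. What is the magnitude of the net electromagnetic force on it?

|F| ≈ 1.63×10⁻¹⁷ N

Only an electric field acts, so F = qE = (−1.6×10⁻¹⁹ C)·(0, -25.0, -99.0) = (0, 4.00×10⁻¹⁸, 1.58×10⁻¹⁷) N.
|F| = 1.63×10⁻¹⁷ N.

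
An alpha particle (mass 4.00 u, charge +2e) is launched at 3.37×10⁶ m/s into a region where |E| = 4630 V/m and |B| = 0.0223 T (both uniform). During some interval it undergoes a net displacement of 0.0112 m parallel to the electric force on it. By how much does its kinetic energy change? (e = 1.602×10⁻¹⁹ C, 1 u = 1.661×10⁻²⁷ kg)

ΔKE ≈ 1.66×10⁻¹⁷ J

The magnetic force is always ⟂ v and does no work; only the electric force changes KE.
ΔKE = F_E · d = |q|E d = (3.204×10⁻¹⁹)(4630)(0.0112) ≈ 1.66×10⁻¹⁷ J.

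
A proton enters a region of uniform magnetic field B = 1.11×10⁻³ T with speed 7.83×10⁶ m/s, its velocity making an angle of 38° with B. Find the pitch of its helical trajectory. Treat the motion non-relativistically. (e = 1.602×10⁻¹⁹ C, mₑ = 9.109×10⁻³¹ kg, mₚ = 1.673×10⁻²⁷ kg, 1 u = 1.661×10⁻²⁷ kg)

v∥ = v cosθ = 7.83×10⁶·cos38° ≈ 6.170×10⁶ m/s.
T = 2πm/(|q|B) = 2π(1.673×10⁻²⁷)/((1.602×10⁻¹⁹)(1.11×10⁻³)) ≈ 5.911×10⁻⁵ s.
pitch = v∥ T = (6.170×10⁶)(5.911×10⁻⁵) ≈ 365 m.

p ≈ 365 m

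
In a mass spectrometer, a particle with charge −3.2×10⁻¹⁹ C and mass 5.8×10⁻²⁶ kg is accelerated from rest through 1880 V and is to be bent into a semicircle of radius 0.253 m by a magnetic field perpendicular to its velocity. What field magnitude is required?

v = √(2|q|V/m) = √(2·3.2×10⁻¹⁹·1880/5.8×10⁻²⁶) ≈ 1.440×10⁵ m/s.
B = mv/(|q|r) = (5.8×10⁻²⁶)(1.440×10⁵)/((3.2×10⁻¹⁹)(0.253)) ≈ 0.103 T.

B ≈ 0.103 T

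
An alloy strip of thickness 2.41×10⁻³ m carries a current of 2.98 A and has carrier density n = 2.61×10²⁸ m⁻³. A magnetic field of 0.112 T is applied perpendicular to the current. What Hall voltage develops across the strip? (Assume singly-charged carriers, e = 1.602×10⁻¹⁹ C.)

V_H = IB/(n e t).
V_H = (2.98)(0.112)/((2.61×10²⁸)(1.602×10⁻¹⁹)(2.41×10⁻³)) ≈ 3.31×10⁻⁸ V.

V_H ≈ 3.31×10⁻⁸ V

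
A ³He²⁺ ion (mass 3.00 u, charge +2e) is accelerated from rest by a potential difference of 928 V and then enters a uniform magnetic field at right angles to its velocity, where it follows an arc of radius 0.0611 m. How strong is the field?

v = √(2|q|V/m) = √(2·3.204×10⁻¹⁹·928/4.983×10⁻²⁷) ≈ 3.455×10⁵ m/s.
B = mv/(|q|r) = (4.983×10⁻²⁷)(3.455×10⁵)/((3.204×10⁻¹⁹)(0.0611)) ≈ 0.0879 T.

B ≈ 0.0879 T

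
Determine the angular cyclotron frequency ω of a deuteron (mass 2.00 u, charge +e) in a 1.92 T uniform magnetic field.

ω ≈ 9.26×10⁷ rad/s

ω = |q|B/m.
ω = (1.602×10⁻¹⁹)(1.92)/3.322×10⁻²⁷ ≈ 9.26×10⁷ rad/s.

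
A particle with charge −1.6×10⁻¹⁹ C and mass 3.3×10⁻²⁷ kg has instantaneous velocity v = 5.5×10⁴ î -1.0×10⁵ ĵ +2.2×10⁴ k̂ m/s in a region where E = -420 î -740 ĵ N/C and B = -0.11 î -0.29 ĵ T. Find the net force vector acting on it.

v×B = (6380, -2420, -2.70×10⁴) N/C.
E + v×B = (5960, -3160, -2.70×10⁴) N/C.
F = q(E + v×B) = (−1.6×10⁻¹⁹ C)·(5960, -3160, -2.70×10⁴) = (-9.54×10⁻¹⁶, 5.06×10⁻¹⁶, 4.31×10⁻¹⁵) N.

F ≈ (-9.54×10⁻¹⁶, 5.06×10⁻¹⁶, 4.31×10⁻¹⁵) N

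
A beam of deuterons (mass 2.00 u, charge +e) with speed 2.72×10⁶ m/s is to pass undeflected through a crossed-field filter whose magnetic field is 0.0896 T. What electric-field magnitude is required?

For straight-line motion qE = qvB, so E = vB.
E = 2.72×10⁶ × 0.0896 = 2.44×10⁵ V/m.

E = 2.44×10⁵ V/m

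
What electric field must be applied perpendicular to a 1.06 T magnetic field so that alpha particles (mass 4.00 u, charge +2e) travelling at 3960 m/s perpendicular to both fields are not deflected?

E = 4200 V/m

For straight-line motion qE = qvB, so E = vB.
E = 3960 × 1.06 = 4200 V/m.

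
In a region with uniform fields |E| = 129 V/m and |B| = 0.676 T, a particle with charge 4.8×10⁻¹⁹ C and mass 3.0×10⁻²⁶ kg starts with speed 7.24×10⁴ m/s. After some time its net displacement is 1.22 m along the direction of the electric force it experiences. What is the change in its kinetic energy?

The magnetic force is always ⟂ v and does no work; only the electric force changes KE.
ΔKE = F_E · d = |q|E d = (4.8×10⁻¹⁹)(129)(1.22) ≈ 7.55×10⁻¹⁷ J.

ΔKE ≈ 7.55×10⁻¹⁷ J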